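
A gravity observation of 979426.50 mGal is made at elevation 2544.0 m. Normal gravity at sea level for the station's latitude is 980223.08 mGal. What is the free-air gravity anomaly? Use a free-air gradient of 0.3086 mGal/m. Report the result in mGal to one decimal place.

Free-air correction = 0.3086 × 2544.0 = 785.08 mGal
Free-air anomaly = 979426.50 − 980223.08 + (785.08) = -11.50 mGal

-11.5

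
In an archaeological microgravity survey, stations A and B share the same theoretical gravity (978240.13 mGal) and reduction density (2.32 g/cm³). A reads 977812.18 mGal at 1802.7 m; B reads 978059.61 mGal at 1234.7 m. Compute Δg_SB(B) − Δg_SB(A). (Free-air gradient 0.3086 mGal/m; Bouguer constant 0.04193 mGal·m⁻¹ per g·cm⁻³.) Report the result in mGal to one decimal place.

Δg_SB(A) = 977812.18 − 978240.13 + 0.3086×1802.7 − 0.04193×2.32×1802.7 = -47.00 mGal
Δg_SB(B) = 978059.61 − 978240.13 + 0.3086×1234.7 − 0.04193×2.32×1234.7 = 80.40 mGal
Difference = 80.40 − (-47.00) = 127.40 mGal

127.4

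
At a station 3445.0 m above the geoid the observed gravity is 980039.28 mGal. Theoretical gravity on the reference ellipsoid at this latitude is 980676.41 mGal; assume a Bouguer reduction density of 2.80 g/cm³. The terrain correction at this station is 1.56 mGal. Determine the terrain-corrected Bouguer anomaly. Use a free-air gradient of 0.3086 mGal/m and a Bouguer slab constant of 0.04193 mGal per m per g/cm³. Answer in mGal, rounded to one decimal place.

23.1

Free-air correction = 0.3086 × 3445.0 = 1063.13 mGal
Free-air anomaly = 980039.28 − 980676.41 + (1063.13) = 426.00 mGal
Bouguer slab correction = 0.04193 × 2.80 × 3445.0 = 404.46 mGal
Simple Bouguer anomaly = 426.00 − (404.46) = 21.54 mGal
Complete Bouguer anomaly = 21.54 + 1.56 = 23.10 mGal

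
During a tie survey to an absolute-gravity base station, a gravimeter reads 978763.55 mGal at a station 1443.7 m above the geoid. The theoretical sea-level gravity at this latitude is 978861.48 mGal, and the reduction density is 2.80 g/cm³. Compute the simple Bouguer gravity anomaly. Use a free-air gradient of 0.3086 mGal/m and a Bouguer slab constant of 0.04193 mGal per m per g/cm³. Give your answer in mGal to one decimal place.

Free-air correction = 0.3086 × 1443.7 = 445.53 mGal
Free-air anomaly = 978763.55 − 978861.48 + (445.53) = 347.60 mGal
Bouguer slab correction = 0.04193 × 2.80 × 1443.7 = 169.50 mGal
Simple Bouguer anomaly = 347.60 − (169.50) = 178.10 mGal

178.1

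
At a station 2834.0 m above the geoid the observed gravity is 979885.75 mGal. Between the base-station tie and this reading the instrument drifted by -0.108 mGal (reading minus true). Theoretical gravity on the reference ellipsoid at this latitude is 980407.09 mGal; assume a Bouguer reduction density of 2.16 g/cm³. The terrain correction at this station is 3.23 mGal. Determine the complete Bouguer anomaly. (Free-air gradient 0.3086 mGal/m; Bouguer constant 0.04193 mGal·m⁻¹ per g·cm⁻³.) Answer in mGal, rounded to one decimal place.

99.9

Drift-corrected reading = 979885.75 − (-0.108) = 979885.858 mGal
Free-air correction = 0.3086 × 2834.0 = 874.57 mGal
Free-air anomaly = 979885.858 − 980407.09 + (874.57) = 353.338 mGal
Bouguer slab correction = 0.04193 × 2.16 × 2834.0 = 256.67 mGal
Simple Bouguer anomaly = 353.338 − (256.67) = 96.668 mGal
Complete Bouguer anomaly = 96.668 + 3.23 = 99.898 mGal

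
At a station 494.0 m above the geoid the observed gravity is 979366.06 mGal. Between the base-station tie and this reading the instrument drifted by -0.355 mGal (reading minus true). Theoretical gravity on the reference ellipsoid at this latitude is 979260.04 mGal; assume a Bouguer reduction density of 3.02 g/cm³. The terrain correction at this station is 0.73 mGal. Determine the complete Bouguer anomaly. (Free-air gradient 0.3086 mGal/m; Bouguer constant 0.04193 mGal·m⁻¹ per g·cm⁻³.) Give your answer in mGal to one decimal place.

Drift-corrected reading = 979366.06 − (-0.355) = 979366.415 mGal
Free-air correction = 0.3086 × 494.0 = 152.45 mGal
Free-air anomaly = 979366.415 − 979260.04 + (152.45) = 258.825 mGal
Bouguer slab correction = 0.04193 × 3.02 × 494.0 = 62.55 mGal
Simple Bouguer anomaly = 258.825 − (62.55) = 196.275 mGal
Complete Bouguer anomaly = 196.275 + 0.73 = 197.005 mGal

197.0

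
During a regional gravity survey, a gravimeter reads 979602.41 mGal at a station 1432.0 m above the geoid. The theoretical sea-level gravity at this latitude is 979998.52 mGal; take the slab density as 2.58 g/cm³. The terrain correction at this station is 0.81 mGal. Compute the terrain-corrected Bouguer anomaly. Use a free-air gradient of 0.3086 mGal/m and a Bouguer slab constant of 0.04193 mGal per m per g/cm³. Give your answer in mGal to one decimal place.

-108.3

Free-air correction = 0.3086 × 1432.0 = 441.92 mGal
Free-air anomaly = 979602.41 − 979998.52 + (441.92) = 45.81 mGal
Bouguer slab correction = 0.04193 × 2.58 × 1432.0 = 154.91 mGal
Simple Bouguer anomaly = 45.81 − (154.91) = -109.10 mGal
Complete Bouguer anomaly = -109.10 + 0.81 = -108.29 mGal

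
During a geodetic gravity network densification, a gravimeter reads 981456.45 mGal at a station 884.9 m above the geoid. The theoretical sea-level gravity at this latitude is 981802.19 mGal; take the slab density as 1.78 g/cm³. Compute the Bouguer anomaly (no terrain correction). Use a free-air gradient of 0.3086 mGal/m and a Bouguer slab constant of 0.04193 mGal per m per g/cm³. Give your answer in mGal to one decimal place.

-138.7

Free-air correction = 0.3086 × 884.9 = 273.08 mGal
Free-air anomaly = 981456.45 − 981802.19 + (273.08) = -72.66 mGal
Bouguer slab correction = 0.04193 × 1.78 × 884.9 = 66.04 mGal
Simple Bouguer anomaly = -72.66 − (66.04) = -138.70 mGal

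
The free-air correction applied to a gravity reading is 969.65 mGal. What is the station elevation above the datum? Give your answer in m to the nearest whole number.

3142

h = 969.65 / 0.3086 = 3142.09 m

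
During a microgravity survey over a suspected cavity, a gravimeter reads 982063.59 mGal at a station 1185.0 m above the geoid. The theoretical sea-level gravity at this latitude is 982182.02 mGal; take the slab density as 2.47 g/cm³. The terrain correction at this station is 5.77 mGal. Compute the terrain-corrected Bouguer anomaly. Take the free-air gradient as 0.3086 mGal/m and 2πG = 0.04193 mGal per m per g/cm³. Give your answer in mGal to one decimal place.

130.3

Free-air correction = 0.3086 × 1185.0 = 365.69 mGal
Free-air anomaly = 982063.59 − 982182.02 + (365.69) = 247.26 mGal
Bouguer slab correction = 0.04193 × 2.47 × 1185.0 = 122.73 mGal
Simple Bouguer anomaly = 247.26 − (122.73) = 124.53 mGal
Complete Bouguer anomaly = 124.53 + 5.77 = 130.30 mGal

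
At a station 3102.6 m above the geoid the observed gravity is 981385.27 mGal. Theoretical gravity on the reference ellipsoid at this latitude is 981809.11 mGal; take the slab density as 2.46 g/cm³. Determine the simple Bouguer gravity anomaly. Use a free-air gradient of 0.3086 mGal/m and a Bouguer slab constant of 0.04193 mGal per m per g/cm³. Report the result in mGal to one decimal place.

Free-air correction = 0.3086 × 3102.6 = 957.46 mGal
Free-air anomaly = 981385.27 − 981809.11 + (957.46) = 533.62 mGal
Bouguer slab correction = 0.04193 × 2.46 × 3102.6 = 320.03 mGal
Simple Bouguer anomaly = 533.62 − (320.03) = 213.59 mGal

213.6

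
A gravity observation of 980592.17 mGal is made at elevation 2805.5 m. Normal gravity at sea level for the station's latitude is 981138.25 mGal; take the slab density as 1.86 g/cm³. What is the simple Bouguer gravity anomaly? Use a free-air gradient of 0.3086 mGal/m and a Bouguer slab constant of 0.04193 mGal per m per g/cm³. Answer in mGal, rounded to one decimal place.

100.9

Free-air correction = 0.3086 × 2805.5 = 865.78 mGal
Free-air anomaly = 980592.17 − 981138.25 + (865.78) = 319.70 mGal
Bouguer slab correction = 0.04193 × 1.86 × 2805.5 = 218.80 mGal
Simple Bouguer anomaly = 319.70 − (218.80) = 100.90 mGal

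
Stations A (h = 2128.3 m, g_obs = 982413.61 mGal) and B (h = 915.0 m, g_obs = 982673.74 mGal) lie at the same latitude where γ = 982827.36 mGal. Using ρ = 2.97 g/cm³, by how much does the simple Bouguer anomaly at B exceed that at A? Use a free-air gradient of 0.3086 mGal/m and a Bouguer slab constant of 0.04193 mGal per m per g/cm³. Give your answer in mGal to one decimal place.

Δg_SB(A) = 982413.61 − 982827.36 + 0.3086×2128.3 − 0.04193×2.97×2128.3 = -22.00 mGal
Δg_SB(B) = 982673.74 − 982827.36 + 0.3086×915.0 − 0.04193×2.97×915.0 = 14.80 mGal
Difference = 14.80 − (-22.00) = 36.80 mGal

36.8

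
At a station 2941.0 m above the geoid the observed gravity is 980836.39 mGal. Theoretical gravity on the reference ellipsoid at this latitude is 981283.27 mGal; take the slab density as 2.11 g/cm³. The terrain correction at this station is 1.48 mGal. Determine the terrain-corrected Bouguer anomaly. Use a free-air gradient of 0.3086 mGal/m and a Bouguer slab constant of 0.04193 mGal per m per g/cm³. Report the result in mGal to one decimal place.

202.0

Free-air correction = 0.3086 × 2941.0 = 907.59 mGal
Free-air anomaly = 980836.39 − 981283.27 + (907.59) = 460.71 mGal
Bouguer slab correction = 0.04193 × 2.11 × 2941.0 = 260.20 mGal
Simple Bouguer anomaly = 460.71 − (260.20) = 200.51 mGal
Complete Bouguer anomaly = 200.51 + 1.48 = 201.99 mGal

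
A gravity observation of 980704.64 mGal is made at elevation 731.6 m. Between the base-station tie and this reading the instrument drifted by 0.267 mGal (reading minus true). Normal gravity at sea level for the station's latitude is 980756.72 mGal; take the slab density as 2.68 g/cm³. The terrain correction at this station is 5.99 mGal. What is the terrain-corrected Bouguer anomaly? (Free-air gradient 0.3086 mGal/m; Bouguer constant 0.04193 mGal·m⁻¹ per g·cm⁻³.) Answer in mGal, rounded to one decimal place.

97.2

Drift-corrected reading = 980704.64 − (0.267) = 980704.373 mGal
Free-air correction = 0.3086 × 731.6 = 225.77 mGal
Free-air anomaly = 980704.373 − 980756.72 + (225.77) = 173.423 mGal
Bouguer slab correction = 0.04193 × 2.68 × 731.6 = 82.21 mGal
Simple Bouguer anomaly = 173.423 − (82.21) = 91.213 mGal
Complete Bouguer anomaly = 91.213 + 5.99 = 97.203 mGal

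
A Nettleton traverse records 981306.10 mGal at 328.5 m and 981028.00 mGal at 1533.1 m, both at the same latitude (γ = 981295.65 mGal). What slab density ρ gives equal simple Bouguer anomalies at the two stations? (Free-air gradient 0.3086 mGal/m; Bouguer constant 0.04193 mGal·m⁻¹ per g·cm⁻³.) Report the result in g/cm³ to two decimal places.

1.85

Δg_obs = 981028.00 − 981306.10 = -278.10 mGal over Δh = 1533.1 − 328.5 = 1204.6 m
Equal Bouguer anomalies ⇒ Δg_obs + (0.3086 − 0.04193ρ)·Δh = 0
0.3086 − 0.04193ρ = −Δg_obs/Δh = 0.23087
ρ = (0.3086 − 0.23087) / 0.04193 = 1.85 g/cm³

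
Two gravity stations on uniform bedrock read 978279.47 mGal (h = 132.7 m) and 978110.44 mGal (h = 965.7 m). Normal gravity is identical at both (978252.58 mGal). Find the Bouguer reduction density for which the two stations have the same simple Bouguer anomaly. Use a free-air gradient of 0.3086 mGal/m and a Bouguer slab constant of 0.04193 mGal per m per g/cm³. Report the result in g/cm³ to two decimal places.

Δg_obs = 978110.44 − 978279.47 = -169.03 mGal over Δh = 965.7 − 132.7 = 833.0 m
Equal Bouguer anomalies ⇒ Δg_obs + (0.3086 − 0.04193ρ)·Δh = 0
0.3086 − 0.04193ρ = −Δg_obs/Δh = 0.20292
ρ = (0.3086 − 0.20292) / 0.04193 = 2.52 g/cm³

2.52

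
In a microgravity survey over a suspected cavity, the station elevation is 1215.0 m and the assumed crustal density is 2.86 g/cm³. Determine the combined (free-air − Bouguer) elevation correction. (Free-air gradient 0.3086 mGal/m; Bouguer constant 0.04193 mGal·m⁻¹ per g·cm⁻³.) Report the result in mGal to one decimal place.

229.2

Combined gradient = 0.3086 − 0.04193 × 2.86 = 0.1886802 mGal/m
Combined elevation correction = 0.1886802 × 1215.0 = 229.2 mGal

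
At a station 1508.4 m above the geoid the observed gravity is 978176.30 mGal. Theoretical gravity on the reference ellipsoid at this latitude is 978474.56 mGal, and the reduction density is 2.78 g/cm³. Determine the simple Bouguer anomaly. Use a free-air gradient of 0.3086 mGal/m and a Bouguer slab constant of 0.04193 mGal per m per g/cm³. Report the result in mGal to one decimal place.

-8.6

Free-air correction = 0.3086 × 1508.4 = 465.49 mGal
Free-air anomaly = 978176.30 − 978474.56 + (465.49) = 167.23 mGal
Bouguer slab correction = 0.04193 × 2.78 × 1508.4 = 175.83 mGal
Simple Bouguer anomaly = 167.23 − (175.83) = -8.60 mGal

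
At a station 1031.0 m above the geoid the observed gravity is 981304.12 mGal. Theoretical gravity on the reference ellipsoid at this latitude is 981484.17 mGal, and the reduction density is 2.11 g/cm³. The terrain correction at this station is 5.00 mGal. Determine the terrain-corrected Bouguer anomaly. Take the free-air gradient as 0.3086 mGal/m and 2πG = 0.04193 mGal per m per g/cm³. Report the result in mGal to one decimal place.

Free-air correction = 0.3086 × 1031.0 = 318.17 mGal
Free-air anomaly = 981304.12 − 981484.17 + (318.17) = 138.12 mGal
Bouguer slab correction = 0.04193 × 2.11 × 1031.0 = 91.21 mGal
Simple Bouguer anomaly = 138.12 − (91.21) = 46.91 mGal
Complete Bouguer anomaly = 46.91 + 5.00 = 51.91 mGal

51.9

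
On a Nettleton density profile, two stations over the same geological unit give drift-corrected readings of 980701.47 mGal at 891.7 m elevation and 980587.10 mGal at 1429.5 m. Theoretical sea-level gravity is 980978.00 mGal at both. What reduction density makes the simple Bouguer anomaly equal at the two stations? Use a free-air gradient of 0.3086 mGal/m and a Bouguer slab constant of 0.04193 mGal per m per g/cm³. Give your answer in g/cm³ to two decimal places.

2.29

Δg_obs = 980587.10 − 980701.47 = -114.37 mGal over Δh = 1429.5 − 891.7 = 537.8 m
Equal Bouguer anomalies ⇒ Δg_obs + (0.3086 − 0.04193ρ)·Δh = 0
0.3086 − 0.04193ρ = −Δg_obs/Δh = 0.21266
ρ = (0.3086 − 0.21266) / 0.04193 = 2.29 g/cm³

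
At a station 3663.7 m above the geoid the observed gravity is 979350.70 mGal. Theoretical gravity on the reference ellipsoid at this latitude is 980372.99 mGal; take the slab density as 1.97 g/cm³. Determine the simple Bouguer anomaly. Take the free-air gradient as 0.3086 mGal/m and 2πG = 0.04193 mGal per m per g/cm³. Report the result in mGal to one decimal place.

-194.3

Free-air correction = 0.3086 × 3663.7 = 1130.62 mGal
Free-air anomaly = 979350.70 − 980372.99 + (1130.62) = 108.33 mGal
Bouguer slab correction = 0.04193 × 1.97 × 3663.7 = 302.63 mGal
Simple Bouguer anomaly = 108.33 − (302.63) = -194.30 mGal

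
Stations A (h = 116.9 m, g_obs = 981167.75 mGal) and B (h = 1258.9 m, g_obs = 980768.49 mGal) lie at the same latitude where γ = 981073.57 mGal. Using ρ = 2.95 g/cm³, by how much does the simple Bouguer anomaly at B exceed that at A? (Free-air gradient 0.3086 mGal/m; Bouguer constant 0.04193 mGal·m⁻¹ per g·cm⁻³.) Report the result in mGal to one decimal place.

Δg_SB(A) = 981167.75 − 981073.57 + 0.3086×116.9 − 0.04193×2.95×116.9 = 115.80 mGal
Δg_SB(B) = 980768.49 − 981073.57 + 0.3086×1258.9 − 0.04193×2.95×1258.9 = -72.30 mGal
Difference = -72.30 − (115.80) = -188.10 mGal

-188.1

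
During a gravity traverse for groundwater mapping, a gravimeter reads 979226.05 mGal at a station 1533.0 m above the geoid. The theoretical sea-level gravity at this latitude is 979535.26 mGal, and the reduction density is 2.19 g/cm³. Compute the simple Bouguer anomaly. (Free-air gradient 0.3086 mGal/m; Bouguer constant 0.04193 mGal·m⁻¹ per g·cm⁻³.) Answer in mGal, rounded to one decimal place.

23.1

Free-air correction = 0.3086 × 1533.0 = 473.08 mGal
Free-air anomaly = 979226.05 − 979535.26 + (473.08) = 163.87 mGal
Bouguer slab correction = 0.04193 × 2.19 × 1533.0 = 140.77 mGal
Simple Bouguer anomaly = 163.87 − (140.77) = 23.10 mGal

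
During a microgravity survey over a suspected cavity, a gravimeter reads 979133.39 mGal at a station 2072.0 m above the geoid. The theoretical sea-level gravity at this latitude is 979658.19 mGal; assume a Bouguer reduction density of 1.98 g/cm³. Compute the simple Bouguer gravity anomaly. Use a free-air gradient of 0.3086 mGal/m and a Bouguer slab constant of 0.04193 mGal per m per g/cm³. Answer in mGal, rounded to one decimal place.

-57.4

Free-air correction = 0.3086 × 2072.0 = 639.42 mGal
Free-air anomaly = 979133.39 − 979658.19 + (639.42) = 114.62 mGal
Bouguer slab correction = 0.04193 × 1.98 × 2072.0 = 172.02 mGal
Simple Bouguer anomaly = 114.62 − (172.02) = -57.40 mGal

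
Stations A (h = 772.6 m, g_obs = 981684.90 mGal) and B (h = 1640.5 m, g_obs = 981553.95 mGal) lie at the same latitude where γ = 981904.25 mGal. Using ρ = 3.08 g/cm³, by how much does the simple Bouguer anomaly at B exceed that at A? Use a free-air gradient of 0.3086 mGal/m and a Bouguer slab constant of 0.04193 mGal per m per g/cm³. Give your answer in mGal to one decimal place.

24.8

Δg_SB(A) = 981684.90 − 981904.25 + 0.3086×772.6 − 0.04193×3.08×772.6 = -80.70 mGal
Δg_SB(B) = 981553.95 − 981904.25 + 0.3086×1640.5 − 0.04193×3.08×1640.5 = -55.90 mGal
Difference = -55.90 − (-80.70) = 24.80 mGal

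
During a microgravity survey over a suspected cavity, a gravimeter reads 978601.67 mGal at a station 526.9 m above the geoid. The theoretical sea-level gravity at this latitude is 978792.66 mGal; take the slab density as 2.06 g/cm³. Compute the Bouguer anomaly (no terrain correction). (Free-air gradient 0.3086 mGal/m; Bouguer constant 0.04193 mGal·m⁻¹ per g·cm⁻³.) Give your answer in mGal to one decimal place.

Free-air correction = 0.3086 × 526.9 = 162.60 mGal
Free-air anomaly = 978601.67 − 978792.66 + (162.60) = -28.39 mGal
Bouguer slab correction = 0.04193 × 2.06 × 526.9 = 45.51 mGal
Simple Bouguer anomaly = -28.39 − (45.51) = -73.90 mGal

-73.9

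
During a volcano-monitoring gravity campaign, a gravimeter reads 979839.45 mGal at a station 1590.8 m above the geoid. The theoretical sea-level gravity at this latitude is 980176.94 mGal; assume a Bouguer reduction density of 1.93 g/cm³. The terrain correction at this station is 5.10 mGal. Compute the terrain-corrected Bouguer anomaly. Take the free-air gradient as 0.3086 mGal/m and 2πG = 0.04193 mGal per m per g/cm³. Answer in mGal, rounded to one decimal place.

Free-air correction = 0.3086 × 1590.8 = 490.92 mGal
Free-air anomaly = 979839.45 − 980176.94 + (490.92) = 153.43 mGal
Bouguer slab correction = 0.04193 × 1.93 × 1590.8 = 128.74 mGal
Simple Bouguer anomaly = 153.43 − (128.74) = 24.69 mGal
Complete Bouguer anomaly = 24.69 + 5.10 = 29.79 mGal

29.8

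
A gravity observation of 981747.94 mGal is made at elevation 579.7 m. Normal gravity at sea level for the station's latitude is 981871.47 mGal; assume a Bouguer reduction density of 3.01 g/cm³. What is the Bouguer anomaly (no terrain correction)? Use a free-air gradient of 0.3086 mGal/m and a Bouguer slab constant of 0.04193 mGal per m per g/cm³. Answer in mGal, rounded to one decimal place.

Free-air correction = 0.3086 × 579.7 = 178.90 mGal
Free-air anomaly = 981747.94 − 981871.47 + (178.90) = 55.37 mGal
Bouguer slab correction = 0.04193 × 3.01 × 579.7 = 73.16 mGal
Simple Bouguer anomaly = 55.37 − (73.16) = -17.79 mGal

-17.8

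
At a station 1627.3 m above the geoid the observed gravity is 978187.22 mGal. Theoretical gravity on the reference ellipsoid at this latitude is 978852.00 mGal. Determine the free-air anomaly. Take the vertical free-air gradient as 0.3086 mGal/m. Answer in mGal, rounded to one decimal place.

-162.6

Free-air correction = 0.3086 × 1627.3 = 502.18 mGal
Free-air anomaly = 978187.22 − 978852.00 + (502.18) = -162.60 mGal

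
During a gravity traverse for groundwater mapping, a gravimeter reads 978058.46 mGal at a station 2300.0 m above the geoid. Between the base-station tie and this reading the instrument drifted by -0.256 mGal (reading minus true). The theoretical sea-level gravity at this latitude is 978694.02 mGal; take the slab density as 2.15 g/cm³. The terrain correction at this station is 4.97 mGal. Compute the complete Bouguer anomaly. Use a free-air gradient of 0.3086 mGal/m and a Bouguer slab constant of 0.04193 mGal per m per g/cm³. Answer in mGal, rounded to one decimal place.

-127.9

Drift-corrected reading = 978058.46 − (-0.256) = 978058.716 mGal
Free-air correction = 0.3086 × 2300.0 = 709.78 mGal
Free-air anomaly = 978058.716 − 978694.02 + (709.78) = 74.476 mGal
Bouguer slab correction = 0.04193 × 2.15 × 2300.0 = 207.34 mGal
Simple Bouguer anomaly = 74.476 − (207.34) = -132.864 mGal
Complete Bouguer anomaly = -132.864 + 4.97 = -127.894 mGal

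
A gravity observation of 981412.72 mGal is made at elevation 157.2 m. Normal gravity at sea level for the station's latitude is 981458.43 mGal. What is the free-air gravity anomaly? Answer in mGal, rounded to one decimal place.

Free-air correction = 0.3086 × 157.2 = 48.51 mGal
Free-air anomaly = 981412.72 − 981458.43 + (48.51) = 2.80 mGal

2.8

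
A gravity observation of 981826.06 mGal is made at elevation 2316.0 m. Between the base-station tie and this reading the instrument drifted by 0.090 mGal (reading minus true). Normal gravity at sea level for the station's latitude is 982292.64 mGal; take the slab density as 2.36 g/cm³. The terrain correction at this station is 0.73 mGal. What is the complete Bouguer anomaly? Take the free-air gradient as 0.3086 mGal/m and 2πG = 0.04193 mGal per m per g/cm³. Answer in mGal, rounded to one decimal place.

19.6

Drift-corrected reading = 981826.06 − (0.090) = 981825.970 mGal
Free-air correction = 0.3086 × 2316.0 = 714.72 mGal
Free-air anomaly = 981825.970 − 982292.64 + (714.72) = 248.050 mGal
Bouguer slab correction = 0.04193 × 2.36 × 2316.0 = 229.18 mGal
Simple Bouguer anomaly = 248.050 − (229.18) = 18.870 mGal
Complete Bouguer anomaly = 18.870 + 0.73 = 19.600 mGal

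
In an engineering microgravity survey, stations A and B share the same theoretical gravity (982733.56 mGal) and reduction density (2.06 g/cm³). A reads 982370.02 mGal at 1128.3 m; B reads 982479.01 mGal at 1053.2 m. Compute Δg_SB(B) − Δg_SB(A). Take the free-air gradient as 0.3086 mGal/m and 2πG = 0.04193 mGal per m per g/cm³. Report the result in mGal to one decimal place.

92.3

Δg_SB(A) = 982370.02 − 982733.56 + 0.3086×1128.3 − 0.04193×2.06×1128.3 = -112.80 mGal
Δg_SB(B) = 982479.01 − 982733.56 + 0.3086×1053.2 − 0.04193×2.06×1053.2 = -20.50 mGal
Difference = -20.50 − (-112.80) = 92.30 mGal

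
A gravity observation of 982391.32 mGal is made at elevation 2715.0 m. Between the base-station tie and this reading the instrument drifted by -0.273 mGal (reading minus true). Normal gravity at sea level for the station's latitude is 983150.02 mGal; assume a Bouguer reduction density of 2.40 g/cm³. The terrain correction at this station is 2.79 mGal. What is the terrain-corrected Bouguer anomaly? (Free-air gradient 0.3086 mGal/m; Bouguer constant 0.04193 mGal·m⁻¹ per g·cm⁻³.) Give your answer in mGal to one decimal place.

-191.0

Drift-corrected reading = 982391.32 − (-0.273) = 982391.593 mGal
Free-air correction = 0.3086 × 2715.0 = 837.85 mGal
Free-air anomaly = 982391.593 − 983150.02 + (837.85) = 79.423 mGal
Bouguer slab correction = 0.04193 × 2.40 × 2715.0 = 273.22 mGal
Simple Bouguer anomaly = 79.423 − (273.22) = -193.797 mGal
Complete Bouguer anomaly = -193.797 + 2.79 = -191.007 mGal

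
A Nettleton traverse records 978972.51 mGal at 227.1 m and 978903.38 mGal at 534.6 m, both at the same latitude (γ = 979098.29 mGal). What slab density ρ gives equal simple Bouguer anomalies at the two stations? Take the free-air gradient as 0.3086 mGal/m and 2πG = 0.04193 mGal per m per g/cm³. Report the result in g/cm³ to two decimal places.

2.00

Δg_obs = 978903.38 − 978972.51 = -69.13 mGal over Δh = 534.6 − 227.1 = 307.5 m
Equal Bouguer anomalies ⇒ Δg_obs + (0.3086 − 0.04193ρ)·Δh = 0
0.3086 − 0.04193ρ = −Δg_obs/Δh = 0.22481
ρ = (0.3086 − 0.22481) / 0.04193 = 2.00 g/cm³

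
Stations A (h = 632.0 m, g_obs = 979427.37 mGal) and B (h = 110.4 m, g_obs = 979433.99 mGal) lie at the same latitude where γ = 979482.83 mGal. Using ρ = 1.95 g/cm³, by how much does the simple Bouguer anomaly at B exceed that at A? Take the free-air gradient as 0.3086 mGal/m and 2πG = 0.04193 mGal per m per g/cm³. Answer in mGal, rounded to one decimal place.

Δg_SB(A) = 979427.37 − 979482.83 + 0.3086×632.0 − 0.04193×1.95×632.0 = 87.90 mGal
Δg_SB(B) = 979433.99 − 979482.83 + 0.3086×110.4 − 0.04193×1.95×110.4 = -23.80 mGal
Difference = -23.80 − (87.90) = -111.70 mGal

-111.7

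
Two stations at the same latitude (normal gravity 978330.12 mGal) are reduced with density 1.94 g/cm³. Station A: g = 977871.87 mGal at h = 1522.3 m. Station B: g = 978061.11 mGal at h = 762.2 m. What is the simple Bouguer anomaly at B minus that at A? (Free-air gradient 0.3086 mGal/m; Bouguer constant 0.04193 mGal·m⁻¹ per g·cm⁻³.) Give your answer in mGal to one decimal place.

Δg_SB(A) = 977871.87 − 978330.12 + 0.3086×1522.3 − 0.04193×1.94×1522.3 = -112.30 mGal
Δg_SB(B) = 978061.11 − 978330.12 + 0.3086×762.2 − 0.04193×1.94×762.2 = -95.80 mGal
Difference = -95.80 − (-112.30) = 16.50 mGal

16.5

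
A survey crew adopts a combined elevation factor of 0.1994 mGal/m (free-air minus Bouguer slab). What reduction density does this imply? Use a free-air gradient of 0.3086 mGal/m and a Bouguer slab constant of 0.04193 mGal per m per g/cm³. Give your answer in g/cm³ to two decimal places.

0.1994 = 0.3086 − 0.04193 × ρ
ρ = (0.3086 − 0.1994) / 0.04193 = 2.60 g/cm³

2.60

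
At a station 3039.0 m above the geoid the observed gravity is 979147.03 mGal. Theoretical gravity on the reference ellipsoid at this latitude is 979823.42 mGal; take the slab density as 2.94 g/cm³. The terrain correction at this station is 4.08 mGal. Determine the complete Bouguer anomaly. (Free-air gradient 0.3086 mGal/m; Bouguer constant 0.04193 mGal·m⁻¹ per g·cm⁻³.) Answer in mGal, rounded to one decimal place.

-109.1

Free-air correction = 0.3086 × 3039.0 = 937.84 mGal
Free-air anomaly = 979147.03 − 979823.42 + (937.84) = 261.45 mGal
Bouguer slab correction = 0.04193 × 2.94 × 3039.0 = 374.63 mGal
Simple Bouguer anomaly = 261.45 − (374.63) = -113.18 mGal
Complete Bouguer anomaly = -113.18 + 4.08 = -109.10 mGal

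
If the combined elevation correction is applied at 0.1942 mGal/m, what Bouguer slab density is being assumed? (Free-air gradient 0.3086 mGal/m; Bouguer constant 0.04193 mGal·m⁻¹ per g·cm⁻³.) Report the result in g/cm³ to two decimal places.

2.73

0.1942 = 0.3086 − 0.04193 × ρ
ρ = (0.3086 − 0.1942) / 0.04193 = 2.73 g/cm³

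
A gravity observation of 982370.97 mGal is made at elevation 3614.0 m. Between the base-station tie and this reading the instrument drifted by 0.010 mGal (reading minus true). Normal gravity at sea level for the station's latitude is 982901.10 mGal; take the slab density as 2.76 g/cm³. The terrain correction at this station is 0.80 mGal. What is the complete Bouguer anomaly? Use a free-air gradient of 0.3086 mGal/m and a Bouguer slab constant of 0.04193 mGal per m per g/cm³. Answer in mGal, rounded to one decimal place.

167.7

Drift-corrected reading = 982370.97 − (0.010) = 982370.960 mGal
Free-air correction = 0.3086 × 3614.0 = 1115.28 mGal
Free-air anomaly = 982370.960 − 982901.10 + (1115.28) = 585.140 mGal
Bouguer slab correction = 0.04193 × 2.76 × 3614.0 = 418.24 mGal
Simple Bouguer anomaly = 585.140 − (418.24) = 166.900 mGal
Complete Bouguer anomaly = 166.900 + 0.80 = 167.700 mGal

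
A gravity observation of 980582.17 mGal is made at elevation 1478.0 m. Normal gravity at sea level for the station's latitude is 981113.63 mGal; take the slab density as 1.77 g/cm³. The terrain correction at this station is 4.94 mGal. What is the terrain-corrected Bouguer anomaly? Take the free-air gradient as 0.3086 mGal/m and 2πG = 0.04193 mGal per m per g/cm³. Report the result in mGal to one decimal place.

-180.1

Free-air correction = 0.3086 × 1478.0 = 456.11 mGal
Free-air anomaly = 980582.17 − 981113.63 + (456.11) = -75.35 mGal
Bouguer slab correction = 0.04193 × 1.77 × 1478.0 = 109.69 mGal
Simple Bouguer anomaly = -75.35 − (109.69) = -185.04 mGal
Complete Bouguer anomaly = -185.04 + 4.94 = -180.10 mGal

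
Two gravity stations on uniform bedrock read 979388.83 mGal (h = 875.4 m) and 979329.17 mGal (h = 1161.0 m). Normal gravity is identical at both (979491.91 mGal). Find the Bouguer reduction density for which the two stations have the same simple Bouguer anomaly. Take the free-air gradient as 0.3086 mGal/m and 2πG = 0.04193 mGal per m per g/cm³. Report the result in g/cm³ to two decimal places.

Δg_obs = 979329.17 − 979388.83 = -59.66 mGal over Δh = 1161.0 − 875.4 = 285.6 m
Equal Bouguer anomalies ⇒ Δg_obs + (0.3086 − 0.04193ρ)·Δh = 0
0.3086 − 0.04193ρ = −Δg_obs/Δh = 0.20889
ρ = (0.3086 − 0.20889) / 0.04193 = 2.38 g/cm³

2.38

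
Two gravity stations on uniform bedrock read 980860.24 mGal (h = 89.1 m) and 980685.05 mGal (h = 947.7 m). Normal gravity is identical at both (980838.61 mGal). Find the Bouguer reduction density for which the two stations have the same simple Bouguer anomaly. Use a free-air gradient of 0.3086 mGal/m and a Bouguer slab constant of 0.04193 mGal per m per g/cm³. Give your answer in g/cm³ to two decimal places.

Δg_obs = 980685.05 − 980860.24 = -175.19 mGal over Δh = 947.7 − 89.1 = 858.6 m
Equal Bouguer anomalies ⇒ Δg_obs + (0.3086 − 0.04193ρ)·Δh = 0
0.3086 − 0.04193ρ = −Δg_obs/Δh = 0.20404
ρ = (0.3086 − 0.20404) / 0.04193 = 2.49 g/cm³

2.49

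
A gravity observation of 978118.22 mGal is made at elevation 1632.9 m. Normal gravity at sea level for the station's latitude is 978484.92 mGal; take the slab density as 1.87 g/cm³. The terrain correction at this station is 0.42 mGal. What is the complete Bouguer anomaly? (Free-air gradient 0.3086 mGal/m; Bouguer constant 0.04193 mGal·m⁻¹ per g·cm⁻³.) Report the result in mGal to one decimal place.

Free-air correction = 0.3086 × 1632.9 = 503.91 mGal
Free-air anomaly = 978118.22 − 978484.92 + (503.91) = 137.21 mGal
Bouguer slab correction = 0.04193 × 1.87 × 1632.9 = 128.03 mGal
Simple Bouguer anomaly = 137.21 − (128.03) = 9.18 mGal
Complete Bouguer anomaly = 9.18 + 0.42 = 9.60 mGal

9.6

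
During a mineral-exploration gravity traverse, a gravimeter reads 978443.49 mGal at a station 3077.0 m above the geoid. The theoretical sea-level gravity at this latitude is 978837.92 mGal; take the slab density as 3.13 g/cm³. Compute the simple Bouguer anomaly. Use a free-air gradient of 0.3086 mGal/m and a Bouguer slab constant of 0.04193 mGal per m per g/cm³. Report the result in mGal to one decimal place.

Free-air correction = 0.3086 × 3077.0 = 949.56 mGal
Free-air anomaly = 978443.49 − 978837.92 + (949.56) = 555.13 mGal
Bouguer slab correction = 0.04193 × 3.13 × 3077.0 = 403.83 mGal
Simple Bouguer anomaly = 555.13 − (403.83) = 151.30 mGal

151.3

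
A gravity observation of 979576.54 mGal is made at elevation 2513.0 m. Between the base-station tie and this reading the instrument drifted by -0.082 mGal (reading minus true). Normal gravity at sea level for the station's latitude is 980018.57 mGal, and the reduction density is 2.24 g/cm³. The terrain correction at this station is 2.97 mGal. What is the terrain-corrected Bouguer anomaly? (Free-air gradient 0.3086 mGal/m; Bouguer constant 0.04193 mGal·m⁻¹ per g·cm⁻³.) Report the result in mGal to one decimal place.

Drift-corrected reading = 979576.54 − (-0.082) = 979576.622 mGal
Free-air correction = 0.3086 × 2513.0 = 775.51 mGal
Free-air anomaly = 979576.622 − 980018.57 + (775.51) = 333.562 mGal
Bouguer slab correction = 0.04193 × 2.24 × 2513.0 = 236.03 mGal
Simple Bouguer anomaly = 333.562 − (236.03) = 97.532 mGal
Complete Bouguer anomaly = 97.532 + 2.97 = 100.502 mGal

100.5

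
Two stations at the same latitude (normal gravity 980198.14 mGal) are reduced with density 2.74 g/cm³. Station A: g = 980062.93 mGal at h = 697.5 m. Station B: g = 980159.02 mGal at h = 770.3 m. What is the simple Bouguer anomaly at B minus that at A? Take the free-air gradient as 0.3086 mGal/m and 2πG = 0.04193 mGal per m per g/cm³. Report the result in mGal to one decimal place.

110.2

Δg_SB(A) = 980062.93 − 980198.14 + 0.3086×697.5 − 0.04193×2.74×697.5 = -0.10 mGal
Δg_SB(B) = 980159.02 − 980198.14 + 0.3086×770.3 − 0.04193×2.74×770.3 = 110.10 mGal
Difference = 110.10 − (-0.10) = 110.20 mGal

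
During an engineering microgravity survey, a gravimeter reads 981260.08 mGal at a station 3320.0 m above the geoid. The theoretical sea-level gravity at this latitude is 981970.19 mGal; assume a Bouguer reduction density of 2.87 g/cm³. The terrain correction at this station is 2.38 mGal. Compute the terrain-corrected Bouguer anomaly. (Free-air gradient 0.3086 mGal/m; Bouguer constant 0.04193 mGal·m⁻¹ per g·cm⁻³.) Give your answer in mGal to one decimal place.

Free-air correction = 0.3086 × 3320.0 = 1024.55 mGal
Free-air anomaly = 981260.08 − 981970.19 + (1024.55) = 314.44 mGal
Bouguer slab correction = 0.04193 × 2.87 × 3320.0 = 399.53 mGal
Simple Bouguer anomaly = 314.44 − (399.53) = -85.09 mGal
Complete Bouguer anomaly = -85.09 + 2.38 = -82.71 mGal

-82.7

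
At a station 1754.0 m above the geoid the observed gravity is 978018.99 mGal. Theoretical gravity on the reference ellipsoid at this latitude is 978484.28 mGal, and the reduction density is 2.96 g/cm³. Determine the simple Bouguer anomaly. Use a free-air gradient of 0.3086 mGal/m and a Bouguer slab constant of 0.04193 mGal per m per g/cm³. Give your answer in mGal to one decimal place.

-141.7

Free-air correction = 0.3086 × 1754.0 = 541.28 mGal
Free-air anomaly = 978018.99 − 978484.28 + (541.28) = 75.99 mGal
Bouguer slab correction = 0.04193 × 2.96 × 1754.0 = 217.69 mGal
Simple Bouguer anomaly = 75.99 − (217.69) = -141.70 mGal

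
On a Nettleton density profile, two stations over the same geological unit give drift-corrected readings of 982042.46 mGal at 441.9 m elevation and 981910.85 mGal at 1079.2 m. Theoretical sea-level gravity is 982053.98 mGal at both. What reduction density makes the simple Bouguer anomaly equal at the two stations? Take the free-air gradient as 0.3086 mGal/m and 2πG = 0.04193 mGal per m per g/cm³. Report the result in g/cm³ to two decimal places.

2.43

Δg_obs = 981910.85 − 982042.46 = -131.61 mGal over Δh = 1079.2 − 441.9 = 637.3 m
Equal Bouguer anomalies ⇒ Δg_obs + (0.3086 − 0.04193ρ)·Δh = 0
0.3086 − 0.04193ρ = −Δg_obs/Δh = 0.20651
ρ = (0.3086 − 0.20651) / 0.04193 = 2.43 g/cm³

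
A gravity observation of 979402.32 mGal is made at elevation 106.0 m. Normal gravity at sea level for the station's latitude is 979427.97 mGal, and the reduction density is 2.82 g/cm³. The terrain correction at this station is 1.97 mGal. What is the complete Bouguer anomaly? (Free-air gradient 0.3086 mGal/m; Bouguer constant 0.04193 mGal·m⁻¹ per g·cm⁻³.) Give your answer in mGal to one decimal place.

-3.5

Free-air correction = 0.3086 × 106.0 = 32.71 mGal
Free-air anomaly = 979402.32 − 979427.97 + (32.71) = 7.06 mGal
Bouguer slab correction = 0.04193 × 2.82 × 106.0 = 12.53 mGal
Simple Bouguer anomaly = 7.06 − (12.53) = -5.47 mGal
Complete Bouguer anomaly = -5.47 + 1.97 = -3.50 mGal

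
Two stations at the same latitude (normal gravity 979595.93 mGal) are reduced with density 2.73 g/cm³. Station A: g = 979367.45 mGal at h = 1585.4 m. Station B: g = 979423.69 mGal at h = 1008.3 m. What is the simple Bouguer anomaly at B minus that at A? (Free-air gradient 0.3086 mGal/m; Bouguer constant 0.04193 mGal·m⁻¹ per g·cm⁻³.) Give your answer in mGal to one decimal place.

Δg_SB(A) = 979367.45 − 979595.93 + 0.3086×1585.4 − 0.04193×2.73×1585.4 = 79.30 mGal
Δg_SB(B) = 979423.69 − 979595.93 + 0.3086×1008.3 − 0.04193×2.73×1008.3 = 23.50 mGal
Difference = 23.50 − (79.30) = -55.80 mGal

-55.8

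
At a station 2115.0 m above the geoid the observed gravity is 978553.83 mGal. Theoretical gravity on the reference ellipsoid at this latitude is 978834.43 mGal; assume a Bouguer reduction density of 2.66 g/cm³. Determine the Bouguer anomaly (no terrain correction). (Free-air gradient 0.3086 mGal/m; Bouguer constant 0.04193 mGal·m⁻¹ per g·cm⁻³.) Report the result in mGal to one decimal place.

Free-air correction = 0.3086 × 2115.0 = 652.69 mGal
Free-air anomaly = 978553.83 − 978834.43 + (652.69) = 372.09 mGal
Bouguer slab correction = 0.04193 × 2.66 × 2115.0 = 235.89 mGal
Simple Bouguer anomaly = 372.09 − (235.89) = 136.20 mGal

136.2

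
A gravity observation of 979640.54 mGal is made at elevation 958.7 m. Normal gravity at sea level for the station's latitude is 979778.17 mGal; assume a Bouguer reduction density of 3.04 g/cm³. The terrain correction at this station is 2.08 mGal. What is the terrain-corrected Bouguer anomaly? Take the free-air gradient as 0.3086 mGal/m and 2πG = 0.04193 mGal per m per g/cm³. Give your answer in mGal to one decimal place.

Free-air correction = 0.3086 × 958.7 = 295.85 mGal
Free-air anomaly = 979640.54 − 979778.17 + (295.85) = 158.22 mGal
Bouguer slab correction = 0.04193 × 3.04 × 958.7 = 122.20 mGal
Simple Bouguer anomaly = 158.22 − (122.20) = 36.02 mGal
Complete Bouguer anomaly = 36.02 + 2.08 = 38.10 mGal

38.1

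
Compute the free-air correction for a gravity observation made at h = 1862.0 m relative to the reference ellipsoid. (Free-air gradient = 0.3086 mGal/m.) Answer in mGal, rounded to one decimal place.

Free-air correction = 0.3086 × 1862.0 = 574.6 mGal

574.6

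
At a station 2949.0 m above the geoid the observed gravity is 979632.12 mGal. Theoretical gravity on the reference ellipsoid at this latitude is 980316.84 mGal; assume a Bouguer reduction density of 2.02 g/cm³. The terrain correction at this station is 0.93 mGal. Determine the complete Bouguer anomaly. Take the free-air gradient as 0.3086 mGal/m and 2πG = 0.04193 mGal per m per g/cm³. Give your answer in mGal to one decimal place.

-23.5

Free-air correction = 0.3086 × 2949.0 = 910.06 mGal
Free-air anomaly = 979632.12 − 980316.84 + (910.06) = 225.34 mGal
Bouguer slab correction = 0.04193 × 2.02 × 2949.0 = 249.78 mGal
Simple Bouguer anomaly = 225.34 − (249.78) = -24.44 mGal
Complete Bouguer anomaly = -24.44 + 0.93 = -23.51 mGal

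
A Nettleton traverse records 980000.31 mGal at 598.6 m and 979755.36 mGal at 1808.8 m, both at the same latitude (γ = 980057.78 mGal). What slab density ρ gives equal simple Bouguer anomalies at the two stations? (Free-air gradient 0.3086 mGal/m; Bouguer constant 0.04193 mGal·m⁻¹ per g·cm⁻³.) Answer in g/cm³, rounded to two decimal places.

2.53

Δg_obs = 979755.36 − 980000.31 = -244.95 mGal over Δh = 1808.8 − 598.6 = 1210.2 m
Equal Bouguer anomalies ⇒ Δg_obs + (0.3086 − 0.04193ρ)·Δh = 0
0.3086 − 0.04193ρ = −Δg_obs/Δh = 0.20240
ρ = (0.3086 − 0.20240) / 0.04193 = 2.53 g/cm³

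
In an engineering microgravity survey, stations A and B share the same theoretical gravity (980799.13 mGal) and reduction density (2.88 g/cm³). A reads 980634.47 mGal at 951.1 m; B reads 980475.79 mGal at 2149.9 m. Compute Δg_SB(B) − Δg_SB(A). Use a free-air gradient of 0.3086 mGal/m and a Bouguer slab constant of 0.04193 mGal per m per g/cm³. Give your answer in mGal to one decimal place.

66.5

Δg_SB(A) = 980634.47 − 980799.13 + 0.3086×951.1 − 0.04193×2.88×951.1 = 14.00 mGal
Δg_SB(B) = 980475.79 − 980799.13 + 0.3086×2149.9 − 0.04193×2.88×2149.9 = 80.50 mGal
Difference = 80.50 − (14.00) = 66.50 mGal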